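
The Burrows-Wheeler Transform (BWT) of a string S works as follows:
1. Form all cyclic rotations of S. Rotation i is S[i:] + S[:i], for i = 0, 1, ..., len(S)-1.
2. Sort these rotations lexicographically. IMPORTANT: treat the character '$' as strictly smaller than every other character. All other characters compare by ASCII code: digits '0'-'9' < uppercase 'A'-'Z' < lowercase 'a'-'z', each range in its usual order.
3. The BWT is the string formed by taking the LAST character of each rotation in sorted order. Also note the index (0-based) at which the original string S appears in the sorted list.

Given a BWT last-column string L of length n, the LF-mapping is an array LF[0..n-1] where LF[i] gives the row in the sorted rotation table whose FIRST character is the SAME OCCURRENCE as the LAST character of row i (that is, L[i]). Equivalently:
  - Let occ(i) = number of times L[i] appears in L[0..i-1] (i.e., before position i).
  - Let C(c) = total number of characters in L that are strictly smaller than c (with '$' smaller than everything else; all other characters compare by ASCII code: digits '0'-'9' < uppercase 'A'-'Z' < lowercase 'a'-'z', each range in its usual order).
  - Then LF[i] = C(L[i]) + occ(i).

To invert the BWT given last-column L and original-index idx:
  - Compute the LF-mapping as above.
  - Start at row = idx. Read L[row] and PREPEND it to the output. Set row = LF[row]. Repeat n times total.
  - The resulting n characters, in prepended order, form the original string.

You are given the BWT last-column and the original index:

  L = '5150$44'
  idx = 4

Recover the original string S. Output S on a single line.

Answer: 451045$

Derivation:
LF mapping: 5 2 6 1 0 3 4
Walk LF starting at row 4, prepending L[row]:
  step 1: row=4, L[4]='$', prepend. Next row=LF[4]=0
  step 2: row=0, L[0]='5', prepend. Next row=LF[0]=5
  step 3: row=5, L[5]='4', prepend. Next row=LF[5]=3
  step 4: row=3, L[3]='0', prepend. Next row=LF[3]=1
  step 5: row=1, L[1]='1', prepend. Next row=LF[1]=2
  step 6: row=2, L[2]='5', prepend. Next row=LF[2]=6
  step 7: row=6, L[6]='4', prepend. Next row=LF[6]=4
Reversed output: 451045$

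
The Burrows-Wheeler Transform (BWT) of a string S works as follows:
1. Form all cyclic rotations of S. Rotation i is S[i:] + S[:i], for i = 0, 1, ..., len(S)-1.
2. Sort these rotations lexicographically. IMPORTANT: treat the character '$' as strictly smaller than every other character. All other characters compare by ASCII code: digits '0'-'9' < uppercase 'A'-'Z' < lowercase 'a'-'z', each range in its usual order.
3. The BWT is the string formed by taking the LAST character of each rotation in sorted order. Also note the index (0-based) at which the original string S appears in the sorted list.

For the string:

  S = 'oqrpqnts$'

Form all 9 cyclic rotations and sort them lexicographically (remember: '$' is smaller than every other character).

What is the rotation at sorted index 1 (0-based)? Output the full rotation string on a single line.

All 9 rotations (rotation i = S[i:]+S[:i]):
  rot[0] = oqrpqnts$
  rot[1] = qrpqnts$o
  rot[2] = rpqnts$oq
  rot[3] = pqnts$oqr
  rot[4] = qnts$oqrp
  rot[5] = nts$oqrpq
  rot[6] = ts$oqrpqn
  rot[7] = s$oqrpqnt
  rot[8] = $oqrpqnts
Sorted (with $ < everything):
  sorted[0] = $oqrpqnts
  sorted[1] = nts$oqrpq
  sorted[2] = oqrpqnts$
  sorted[3] = pqnts$oqr
  sorted[4] = qnts$oqrp
  sorted[5] = qrpqnts$o
  sorted[6] = rpqnts$oq
  sorted[7] = s$oqrpqnt
  sorted[8] = ts$oqrpqn
sorted[1] = nts$oqrpq

Answer: nts$oqrpq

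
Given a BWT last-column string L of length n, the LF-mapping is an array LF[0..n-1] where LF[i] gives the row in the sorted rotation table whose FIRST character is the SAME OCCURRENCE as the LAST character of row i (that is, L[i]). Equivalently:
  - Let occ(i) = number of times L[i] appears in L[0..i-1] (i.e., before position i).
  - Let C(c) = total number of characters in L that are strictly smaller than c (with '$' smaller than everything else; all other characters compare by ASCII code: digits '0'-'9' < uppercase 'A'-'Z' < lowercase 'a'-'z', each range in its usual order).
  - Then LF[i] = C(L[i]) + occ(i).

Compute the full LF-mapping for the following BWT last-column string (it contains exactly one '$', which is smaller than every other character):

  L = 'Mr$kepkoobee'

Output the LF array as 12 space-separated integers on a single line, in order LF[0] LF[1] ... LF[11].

Answer: 1 11 0 6 3 10 7 8 9 2 4 5

Derivation:
Char counts: '$':1, 'M':1, 'b':1, 'e':3, 'k':2, 'o':2, 'p':1, 'r':1
C (first-col start): C('$')=0, C('M')=1, C('b')=2, C('e')=3, C('k')=6, C('o')=8, C('p')=10, C('r')=11
L[0]='M': occ=0, LF[0]=C('M')+0=1+0=1
L[1]='r': occ=0, LF[1]=C('r')+0=11+0=11
L[2]='$': occ=0, LF[2]=C('$')+0=0+0=0
L[3]='k': occ=0, LF[3]=C('k')+0=6+0=6
L[4]='e': occ=0, LF[4]=C('e')+0=3+0=3
L[5]='p': occ=0, LF[5]=C('p')+0=10+0=10
L[6]='k': occ=1, LF[6]=C('k')+1=6+1=7
L[7]='o': occ=0, LF[7]=C('o')+0=8+0=8
L[8]='o': occ=1, LF[8]=C('o')+1=8+1=9
L[9]='b': occ=0, LF[9]=C('b')+0=2+0=2
L[10]='e': occ=1, LF[10]=C('e')+1=3+1=4
L[11]='e': occ=2, LF[11]=C('e')+2=3+2=5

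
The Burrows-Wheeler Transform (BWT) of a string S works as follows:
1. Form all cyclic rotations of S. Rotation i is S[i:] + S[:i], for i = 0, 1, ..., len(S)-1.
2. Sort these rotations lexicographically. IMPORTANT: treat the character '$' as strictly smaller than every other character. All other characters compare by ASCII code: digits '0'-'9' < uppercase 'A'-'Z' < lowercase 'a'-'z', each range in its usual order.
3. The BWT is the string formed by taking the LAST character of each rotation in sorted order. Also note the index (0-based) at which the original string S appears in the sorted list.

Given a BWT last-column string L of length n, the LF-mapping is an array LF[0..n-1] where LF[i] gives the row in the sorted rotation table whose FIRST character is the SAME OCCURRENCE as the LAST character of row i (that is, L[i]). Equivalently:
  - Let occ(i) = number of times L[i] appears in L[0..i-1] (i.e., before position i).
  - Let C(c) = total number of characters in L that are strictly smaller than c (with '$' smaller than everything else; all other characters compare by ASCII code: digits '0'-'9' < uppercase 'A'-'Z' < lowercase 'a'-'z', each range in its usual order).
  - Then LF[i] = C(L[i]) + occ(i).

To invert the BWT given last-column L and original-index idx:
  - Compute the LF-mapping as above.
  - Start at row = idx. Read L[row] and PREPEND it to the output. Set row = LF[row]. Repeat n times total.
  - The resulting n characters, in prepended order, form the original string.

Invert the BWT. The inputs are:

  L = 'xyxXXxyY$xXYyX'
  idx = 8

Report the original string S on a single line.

Answer: xXXyyYyXXxxYx$

Derivation:
LF mapping: 7 11 8 1 2 9 12 5 0 10 3 6 13 4
Walk LF starting at row 8, prepending L[row]:
  step 1: row=8, L[8]='$', prepend. Next row=LF[8]=0
  step 2: row=0, L[0]='x', prepend. Next row=LF[0]=7
  step 3: row=7, L[7]='Y', prepend. Next row=LF[7]=5
  step 4: row=5, L[5]='x', prepend. Next row=LF[5]=9
  step 5: row=9, L[9]='x', prepend. Next row=LF[9]=10
  step 6: row=10, L[10]='X', prepend. Next row=LF[10]=3
  step 7: row=3, L[3]='X', prepend. Next row=LF[3]=1
  step 8: row=1, L[1]='y', prepend. Next row=LF[1]=11
  step 9: row=11, L[11]='Y', prepend. Next row=LF[11]=6
  step 10: row=6, L[6]='y', prepend. Next row=LF[6]=12
  step 11: row=12, L[12]='y', prepend. Next row=LF[12]=13
  step 12: row=13, L[13]='X', prepend. Next row=LF[13]=4
  step 13: row=4, L[4]='X', prepend. Next row=LF[4]=2
  step 14: row=2, L[2]='x', prepend. Next row=LF[2]=8
Reversed output: xXXyyYyXXxxYx$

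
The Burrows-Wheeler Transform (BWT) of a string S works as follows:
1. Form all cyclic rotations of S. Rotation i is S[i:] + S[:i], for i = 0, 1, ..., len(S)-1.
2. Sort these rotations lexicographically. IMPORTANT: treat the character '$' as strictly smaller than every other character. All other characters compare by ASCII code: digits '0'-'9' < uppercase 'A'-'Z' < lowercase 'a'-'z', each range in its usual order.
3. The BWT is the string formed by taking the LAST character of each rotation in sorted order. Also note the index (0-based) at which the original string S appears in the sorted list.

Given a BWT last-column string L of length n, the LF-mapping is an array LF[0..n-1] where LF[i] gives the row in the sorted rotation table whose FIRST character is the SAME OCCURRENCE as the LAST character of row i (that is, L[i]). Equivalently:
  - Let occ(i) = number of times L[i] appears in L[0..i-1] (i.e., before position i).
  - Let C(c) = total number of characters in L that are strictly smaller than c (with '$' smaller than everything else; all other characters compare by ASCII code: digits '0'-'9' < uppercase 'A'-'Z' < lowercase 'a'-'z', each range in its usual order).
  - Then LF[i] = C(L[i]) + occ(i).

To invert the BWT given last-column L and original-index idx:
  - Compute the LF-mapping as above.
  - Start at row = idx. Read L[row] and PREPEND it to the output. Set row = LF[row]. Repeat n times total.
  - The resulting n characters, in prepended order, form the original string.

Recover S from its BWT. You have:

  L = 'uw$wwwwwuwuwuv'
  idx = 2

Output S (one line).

Answer: uwuwwvwwwuwwu$

Derivation:
LF mapping: 1 6 0 7 8 9 10 11 2 12 3 13 4 5
Walk LF starting at row 2, prepending L[row]:
  step 1: row=2, L[2]='$', prepend. Next row=LF[2]=0
  step 2: row=0, L[0]='u', prepend. Next row=LF[0]=1
  step 3: row=1, L[1]='w', prepend. Next row=LF[1]=6
  step 4: row=6, L[6]='w', prepend. Next row=LF[6]=10
  step 5: row=10, L[10]='u', prepend. Next row=LF[10]=3
  step 6: row=3, L[3]='w', prepend. Next row=LF[3]=7
  step 7: row=7, L[7]='w', prepend. Next row=LF[7]=11
  step 8: row=11, L[11]='w', prepend. Next row=LF[11]=13
  step 9: row=13, L[13]='v', prepend. Next row=LF[13]=5
  step 10: row=5, L[5]='w', prepend. Next row=LF[5]=9
  step 11: row=9, L[9]='w', prepend. Next row=LF[9]=12
  step 12: row=12, L[12]='u', prepend. Next row=LF[12]=4
  step 13: row=4, L[4]='w', prepend. Next row=LF[4]=8
  step 14: row=8, L[8]='u', prepend. Next row=LF[8]=2
Reversed output: uwuwwvwwwuwwu$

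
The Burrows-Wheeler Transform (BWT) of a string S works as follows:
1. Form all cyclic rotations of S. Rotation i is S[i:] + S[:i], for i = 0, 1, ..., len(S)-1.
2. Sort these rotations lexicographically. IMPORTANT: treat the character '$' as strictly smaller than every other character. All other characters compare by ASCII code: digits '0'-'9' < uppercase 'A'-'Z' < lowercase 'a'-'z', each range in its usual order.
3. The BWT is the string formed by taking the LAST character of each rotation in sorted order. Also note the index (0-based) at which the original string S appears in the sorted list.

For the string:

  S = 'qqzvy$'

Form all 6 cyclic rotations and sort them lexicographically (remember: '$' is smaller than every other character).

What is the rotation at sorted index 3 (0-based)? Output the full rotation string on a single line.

All 6 rotations (rotation i = S[i:]+S[:i]):
  rot[0] = qqzvy$
  rot[1] = qzvy$q
  rot[2] = zvy$qq
  rot[3] = vy$qqz
  rot[4] = y$qqzv
  rot[5] = $qqzvy
Sorted (with $ < everything):
  sorted[0] = $qqzvy
  sorted[1] = qqzvy$
  sorted[2] = qzvy$q
  sorted[3] = vy$qqz
  sorted[4] = y$qqzv
  sorted[5] = zvy$qq
sorted[3] = vy$qqz

Answer: vy$qqz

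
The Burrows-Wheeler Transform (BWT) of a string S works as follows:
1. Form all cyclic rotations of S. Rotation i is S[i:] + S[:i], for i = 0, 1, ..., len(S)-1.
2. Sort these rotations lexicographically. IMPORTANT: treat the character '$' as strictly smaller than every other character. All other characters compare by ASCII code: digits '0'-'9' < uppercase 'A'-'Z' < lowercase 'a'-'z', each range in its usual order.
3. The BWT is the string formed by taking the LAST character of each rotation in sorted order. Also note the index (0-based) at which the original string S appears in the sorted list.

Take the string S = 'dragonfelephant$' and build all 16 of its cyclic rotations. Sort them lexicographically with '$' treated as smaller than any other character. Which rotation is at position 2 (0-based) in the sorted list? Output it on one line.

All 16 rotations (rotation i = S[i:]+S[:i]):
  rot[0] = dragonfelephant$
  rot[1] = ragonfelephant$d
  rot[2] = agonfelephant$dr
  rot[3] = gonfelephant$dra
  rot[4] = onfelephant$drag
  rot[5] = nfelephant$drago
  rot[6] = felephant$dragon
  rot[7] = elephant$dragonf
  rot[8] = lephant$dragonfe
  rot[9] = ephant$dragonfel
  rot[10] = phant$dragonfele
  rot[11] = hant$dragonfelep
  rot[12] = ant$dragonfeleph
  rot[13] = nt$dragonfelepha
  rot[14] = t$dragonfelephan
  rot[15] = $dragonfelephant
Sorted (with $ < everything):
  sorted[0] = $dragonfelephant
  sorted[1] = agonfelephant$dr
  sorted[2] = ant$dragonfeleph
  sorted[3] = dragonfelephant$
  sorted[4] = elephant$dragonf
  sorted[5] = ephant$dragonfel
  sorted[6] = felephant$dragon
  sorted[7] = gonfelephant$dra
  sorted[8] = hant$dragonfelep
  sorted[9] = lephant$dragonfe
  sorted[10] = nfelephant$drago
  sorted[11] = nt$dragonfelepha
  sorted[12] = onfelephant$drag
  sorted[13] = phant$dragonfele
  sorted[14] = ragonfelephant$d
  sorted[15] = t$dragonfelephan
sorted[2] = ant$dragonfeleph

Answer: ant$dragonfeleph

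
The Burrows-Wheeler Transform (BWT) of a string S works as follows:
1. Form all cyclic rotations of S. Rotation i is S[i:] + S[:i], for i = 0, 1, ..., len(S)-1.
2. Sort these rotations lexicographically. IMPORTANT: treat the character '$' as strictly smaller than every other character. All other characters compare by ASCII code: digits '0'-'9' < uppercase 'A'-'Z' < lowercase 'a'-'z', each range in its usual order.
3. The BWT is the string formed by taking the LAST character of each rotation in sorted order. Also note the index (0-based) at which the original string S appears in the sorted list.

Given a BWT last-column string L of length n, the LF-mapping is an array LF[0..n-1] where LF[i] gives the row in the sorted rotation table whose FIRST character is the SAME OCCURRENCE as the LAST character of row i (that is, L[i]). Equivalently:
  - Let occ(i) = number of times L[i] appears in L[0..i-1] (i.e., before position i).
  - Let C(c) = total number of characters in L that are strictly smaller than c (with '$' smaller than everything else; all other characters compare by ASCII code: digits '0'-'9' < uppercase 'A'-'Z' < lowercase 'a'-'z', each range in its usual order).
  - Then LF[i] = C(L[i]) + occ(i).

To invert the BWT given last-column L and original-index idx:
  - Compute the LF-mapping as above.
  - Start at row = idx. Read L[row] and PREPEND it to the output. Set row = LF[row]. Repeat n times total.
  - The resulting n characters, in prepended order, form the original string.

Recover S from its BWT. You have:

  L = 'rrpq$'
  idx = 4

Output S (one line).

Answer: rpqr$

Derivation:
LF mapping: 3 4 1 2 0
Walk LF starting at row 4, prepending L[row]:
  step 1: row=4, L[4]='$', prepend. Next row=LF[4]=0
  step 2: row=0, L[0]='r', prepend. Next row=LF[0]=3
  step 3: row=3, L[3]='q', prepend. Next row=LF[3]=2
  step 4: row=2, L[2]='p', prepend. Next row=LF[2]=1
  step 5: row=1, L[1]='r', prepend. Next row=LF[1]=4
Reversed output: rpqr$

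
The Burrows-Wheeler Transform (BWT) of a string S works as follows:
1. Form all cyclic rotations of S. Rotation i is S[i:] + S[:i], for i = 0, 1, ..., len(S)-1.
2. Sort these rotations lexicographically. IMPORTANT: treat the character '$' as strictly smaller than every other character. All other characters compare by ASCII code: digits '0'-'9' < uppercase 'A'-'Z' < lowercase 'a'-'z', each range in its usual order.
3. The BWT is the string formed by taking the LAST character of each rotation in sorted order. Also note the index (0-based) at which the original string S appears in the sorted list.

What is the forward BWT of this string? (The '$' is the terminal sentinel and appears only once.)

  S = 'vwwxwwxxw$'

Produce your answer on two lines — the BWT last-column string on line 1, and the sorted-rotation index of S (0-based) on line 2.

Answer: w$xvxwwxww
1

Derivation:
All 10 rotations (rotation i = S[i:]+S[:i]):
  rot[0] = vwwxwwxxw$
  rot[1] = wwxwwxxw$v
  rot[2] = wxwwxxw$vw
  rot[3] = xwwxxw$vww
  rot[4] = wwxxw$vwwx
  rot[5] = wxxw$vwwxw
  rot[6] = xxw$vwwxww
  rot[7] = xw$vwwxwwx
  rot[8] = w$vwwxwwxx
  rot[9] = $vwwxwwxxw
Sorted (with $ < everything):
  sorted[0] = $vwwxwwxxw  (last char: 'w')
  sorted[1] = vwwxwwxxw$  (last char: '$')
  sorted[2] = w$vwwxwwxx  (last char: 'x')
  sorted[3] = wwxwwxxw$v  (last char: 'v')
  sorted[4] = wwxxw$vwwx  (last char: 'x')
  sorted[5] = wxwwxxw$vw  (last char: 'w')
  sorted[6] = wxxw$vwwxw  (last char: 'w')
  sorted[7] = xw$vwwxwwx  (last char: 'x')
  sorted[8] = xwwxxw$vww  (last char: 'w')
  sorted[9] = xxw$vwwxww  (last char: 'w')
Last column: w$xvxwwxww
Original string S is at sorted index 1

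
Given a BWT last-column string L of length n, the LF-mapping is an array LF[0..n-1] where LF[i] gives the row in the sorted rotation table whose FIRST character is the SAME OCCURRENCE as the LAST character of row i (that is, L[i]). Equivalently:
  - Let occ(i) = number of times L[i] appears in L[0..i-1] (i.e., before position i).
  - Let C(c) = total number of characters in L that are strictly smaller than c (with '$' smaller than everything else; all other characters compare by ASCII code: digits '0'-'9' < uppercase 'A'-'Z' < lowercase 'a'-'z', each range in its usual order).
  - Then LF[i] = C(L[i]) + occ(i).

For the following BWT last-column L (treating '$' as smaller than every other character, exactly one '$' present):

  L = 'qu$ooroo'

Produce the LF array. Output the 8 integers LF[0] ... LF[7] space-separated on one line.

Char counts: '$':1, 'o':4, 'q':1, 'r':1, 'u':1
C (first-col start): C('$')=0, C('o')=1, C('q')=5, C('r')=6, C('u')=7
L[0]='q': occ=0, LF[0]=C('q')+0=5+0=5
L[1]='u': occ=0, LF[1]=C('u')+0=7+0=7
L[2]='$': occ=0, LF[2]=C('$')+0=0+0=0
L[3]='o': occ=0, LF[3]=C('o')+0=1+0=1
L[4]='o': occ=1, LF[4]=C('o')+1=1+1=2
L[5]='r': occ=0, LF[5]=C('r')+0=6+0=6
L[6]='o': occ=2, LF[6]=C('o')+2=1+2=3
L[7]='o': occ=3, LF[7]=C('o')+3=1+3=4

Answer: 5 7 0 1 2 6 3 4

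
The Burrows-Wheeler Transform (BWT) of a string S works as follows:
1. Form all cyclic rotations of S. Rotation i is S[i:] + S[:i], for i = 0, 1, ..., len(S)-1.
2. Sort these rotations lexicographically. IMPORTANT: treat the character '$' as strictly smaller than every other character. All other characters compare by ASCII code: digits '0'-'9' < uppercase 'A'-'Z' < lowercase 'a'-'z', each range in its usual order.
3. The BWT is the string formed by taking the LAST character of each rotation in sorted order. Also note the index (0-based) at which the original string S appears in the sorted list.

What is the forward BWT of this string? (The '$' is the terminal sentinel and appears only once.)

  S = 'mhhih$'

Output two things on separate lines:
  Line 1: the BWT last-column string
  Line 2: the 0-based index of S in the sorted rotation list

Answer: himhh$
5

Derivation:
All 6 rotations (rotation i = S[i:]+S[:i]):
  rot[0] = mhhih$
  rot[1] = hhih$m
  rot[2] = hih$mh
  rot[3] = ih$mhh
  rot[4] = h$mhhi
  rot[5] = $mhhih
Sorted (with $ < everything):
  sorted[0] = $mhhih  (last char: 'h')
  sorted[1] = h$mhhi  (last char: 'i')
  sorted[2] = hhih$m  (last char: 'm')
  sorted[3] = hih$mh  (last char: 'h')
  sorted[4] = ih$mhh  (last char: 'h')
  sorted[5] = mhhih$  (last char: '$')
Last column: himhh$
Original string S is at sorted index 5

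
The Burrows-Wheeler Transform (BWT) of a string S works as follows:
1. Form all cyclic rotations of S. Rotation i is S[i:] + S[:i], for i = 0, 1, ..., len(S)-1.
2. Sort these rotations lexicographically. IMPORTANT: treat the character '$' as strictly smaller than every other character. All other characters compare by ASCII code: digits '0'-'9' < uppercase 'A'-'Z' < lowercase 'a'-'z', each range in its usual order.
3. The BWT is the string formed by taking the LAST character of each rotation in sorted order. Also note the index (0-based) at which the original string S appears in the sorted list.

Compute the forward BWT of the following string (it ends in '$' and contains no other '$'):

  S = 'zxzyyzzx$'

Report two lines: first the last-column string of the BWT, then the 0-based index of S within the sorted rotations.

All 9 rotations (rotation i = S[i:]+S[:i]):
  rot[0] = zxzyyzzx$
  rot[1] = xzyyzzx$z
  rot[2] = zyyzzx$zx
  rot[3] = yyzzx$zxz
  rot[4] = yzzx$zxzy
  rot[5] = zzx$zxzyy
  rot[6] = zx$zxzyyz
  rot[7] = x$zxzyyzz
  rot[8] = $zxzyyzzx
Sorted (with $ < everything):
  sorted[0] = $zxzyyzzx  (last char: 'x')
  sorted[1] = x$zxzyyzz  (last char: 'z')
  sorted[2] = xzyyzzx$z  (last char: 'z')
  sorted[3] = yyzzx$zxz  (last char: 'z')
  sorted[4] = yzzx$zxzy  (last char: 'y')
  sorted[5] = zx$zxzyyz  (last char: 'z')
  sorted[6] = zxzyyzzx$  (last char: '$')
  sorted[7] = zyyzzx$zx  (last char: 'x')
  sorted[8] = zzx$zxzyy  (last char: 'y')
Last column: xzzzyz$xy
Original string S is at sorted index 6

Answer: xzzzyz$xy
6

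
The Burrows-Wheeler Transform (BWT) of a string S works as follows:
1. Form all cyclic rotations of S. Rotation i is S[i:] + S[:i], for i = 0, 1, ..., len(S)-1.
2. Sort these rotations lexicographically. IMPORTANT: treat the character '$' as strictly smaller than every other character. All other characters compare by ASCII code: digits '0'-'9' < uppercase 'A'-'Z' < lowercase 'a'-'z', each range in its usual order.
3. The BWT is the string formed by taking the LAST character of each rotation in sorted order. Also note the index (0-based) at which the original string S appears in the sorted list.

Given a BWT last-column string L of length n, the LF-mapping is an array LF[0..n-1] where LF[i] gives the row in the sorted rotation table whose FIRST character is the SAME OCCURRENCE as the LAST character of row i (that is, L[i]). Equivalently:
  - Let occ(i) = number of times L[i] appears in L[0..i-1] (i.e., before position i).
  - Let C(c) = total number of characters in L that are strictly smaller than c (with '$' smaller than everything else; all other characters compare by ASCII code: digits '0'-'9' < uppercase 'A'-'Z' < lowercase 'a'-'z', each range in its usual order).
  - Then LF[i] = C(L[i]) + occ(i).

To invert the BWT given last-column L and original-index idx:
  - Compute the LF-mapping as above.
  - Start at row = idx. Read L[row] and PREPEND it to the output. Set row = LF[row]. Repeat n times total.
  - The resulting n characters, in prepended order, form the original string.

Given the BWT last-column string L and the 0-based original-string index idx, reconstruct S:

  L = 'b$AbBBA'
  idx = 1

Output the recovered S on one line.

LF mapping: 5 0 1 6 3 4 2
Walk LF starting at row 1, prepending L[row]:
  step 1: row=1, L[1]='$', prepend. Next row=LF[1]=0
  step 2: row=0, L[0]='b', prepend. Next row=LF[0]=5
  step 3: row=5, L[5]='B', prepend. Next row=LF[5]=4
  step 4: row=4, L[4]='B', prepend. Next row=LF[4]=3
  step 5: row=3, L[3]='b', prepend. Next row=LF[3]=6
  step 6: row=6, L[6]='A', prepend. Next row=LF[6]=2
  step 7: row=2, L[2]='A', prepend. Next row=LF[2]=1
Reversed output: AAbBBb$

Answer: AAbBBb$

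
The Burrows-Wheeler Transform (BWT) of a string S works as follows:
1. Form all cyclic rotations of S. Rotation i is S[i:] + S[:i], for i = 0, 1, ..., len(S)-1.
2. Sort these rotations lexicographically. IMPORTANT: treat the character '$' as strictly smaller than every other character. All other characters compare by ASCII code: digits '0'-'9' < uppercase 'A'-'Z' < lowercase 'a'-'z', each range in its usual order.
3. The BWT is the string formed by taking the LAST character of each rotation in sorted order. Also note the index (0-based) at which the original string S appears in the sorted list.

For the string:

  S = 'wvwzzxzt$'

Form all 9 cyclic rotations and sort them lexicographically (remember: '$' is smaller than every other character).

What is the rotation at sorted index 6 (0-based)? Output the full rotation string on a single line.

Answer: zt$wvwzzx

Derivation:
All 9 rotations (rotation i = S[i:]+S[:i]):
  rot[0] = wvwzzxzt$
  rot[1] = vwzzxzt$w
  rot[2] = wzzxzt$wv
  rot[3] = zzxzt$wvw
  rot[4] = zxzt$wvwz
  rot[5] = xzt$wvwzz
  rot[6] = zt$wvwzzx
  rot[7] = t$wvwzzxz
  rot[8] = $wvwzzxzt
Sorted (with $ < everything):
  sorted[0] = $wvwzzxzt
  sorted[1] = t$wvwzzxz
  sorted[2] = vwzzxzt$w
  sorted[3] = wvwzzxzt$
  sorted[4] = wzzxzt$wv
  sorted[5] = xzt$wvwzz
  sorted[6] = zt$wvwzzx
  sorted[7] = zxzt$wvwz
  sorted[8] = zzxzt$wvw
sorted[6] = zt$wvwzzx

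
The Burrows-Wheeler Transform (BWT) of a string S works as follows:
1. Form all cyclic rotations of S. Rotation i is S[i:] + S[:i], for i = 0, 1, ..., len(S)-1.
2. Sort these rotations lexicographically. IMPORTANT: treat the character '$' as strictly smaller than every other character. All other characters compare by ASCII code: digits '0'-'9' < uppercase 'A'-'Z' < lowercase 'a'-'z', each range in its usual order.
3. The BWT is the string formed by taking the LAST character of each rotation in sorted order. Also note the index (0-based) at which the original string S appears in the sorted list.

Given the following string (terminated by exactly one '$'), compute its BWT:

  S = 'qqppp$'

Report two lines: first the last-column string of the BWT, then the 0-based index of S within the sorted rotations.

Answer: pppqq$
5

Derivation:
All 6 rotations (rotation i = S[i:]+S[:i]):
  rot[0] = qqppp$
  rot[1] = qppp$q
  rot[2] = ppp$qq
  rot[3] = pp$qqp
  rot[4] = p$qqpp
  rot[5] = $qqppp
Sorted (with $ < everything):
  sorted[0] = $qqppp  (last char: 'p')
  sorted[1] = p$qqpp  (last char: 'p')
  sorted[2] = pp$qqp  (last char: 'p')
  sorted[3] = ppp$qq  (last char: 'q')
  sorted[4] = qppp$q  (last char: 'q')
  sorted[5] = qqppp$  (last char: '$')
Last column: pppqq$
Original string S is at sorted index 5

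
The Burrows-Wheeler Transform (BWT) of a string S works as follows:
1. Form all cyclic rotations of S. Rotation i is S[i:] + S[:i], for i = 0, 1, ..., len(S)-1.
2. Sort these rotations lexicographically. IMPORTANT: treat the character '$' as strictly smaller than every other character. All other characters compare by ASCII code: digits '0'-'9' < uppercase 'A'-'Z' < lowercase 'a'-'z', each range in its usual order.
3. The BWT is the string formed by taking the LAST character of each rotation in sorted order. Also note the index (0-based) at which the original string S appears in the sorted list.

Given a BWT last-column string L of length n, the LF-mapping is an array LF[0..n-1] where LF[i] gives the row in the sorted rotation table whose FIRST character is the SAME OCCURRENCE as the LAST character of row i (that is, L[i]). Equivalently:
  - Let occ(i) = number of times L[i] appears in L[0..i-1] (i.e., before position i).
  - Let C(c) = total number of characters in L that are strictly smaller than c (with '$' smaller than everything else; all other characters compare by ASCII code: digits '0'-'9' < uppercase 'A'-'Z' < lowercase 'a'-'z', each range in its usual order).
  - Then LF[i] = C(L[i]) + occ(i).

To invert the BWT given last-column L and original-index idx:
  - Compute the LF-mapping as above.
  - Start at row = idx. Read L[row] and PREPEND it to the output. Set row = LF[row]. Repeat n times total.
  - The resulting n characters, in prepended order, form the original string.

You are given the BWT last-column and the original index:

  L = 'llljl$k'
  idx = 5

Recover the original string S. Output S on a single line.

LF mapping: 3 4 5 1 6 0 2
Walk LF starting at row 5, prepending L[row]:
  step 1: row=5, L[5]='$', prepend. Next row=LF[5]=0
  step 2: row=0, L[0]='l', prepend. Next row=LF[0]=3
  step 3: row=3, L[3]='j', prepend. Next row=LF[3]=1
  step 4: row=1, L[1]='l', prepend. Next row=LF[1]=4
  step 5: row=4, L[4]='l', prepend. Next row=LF[4]=6
  step 6: row=6, L[6]='k', prepend. Next row=LF[6]=2
  step 7: row=2, L[2]='l', prepend. Next row=LF[2]=5
Reversed output: lklljl$

Answer: lklljl$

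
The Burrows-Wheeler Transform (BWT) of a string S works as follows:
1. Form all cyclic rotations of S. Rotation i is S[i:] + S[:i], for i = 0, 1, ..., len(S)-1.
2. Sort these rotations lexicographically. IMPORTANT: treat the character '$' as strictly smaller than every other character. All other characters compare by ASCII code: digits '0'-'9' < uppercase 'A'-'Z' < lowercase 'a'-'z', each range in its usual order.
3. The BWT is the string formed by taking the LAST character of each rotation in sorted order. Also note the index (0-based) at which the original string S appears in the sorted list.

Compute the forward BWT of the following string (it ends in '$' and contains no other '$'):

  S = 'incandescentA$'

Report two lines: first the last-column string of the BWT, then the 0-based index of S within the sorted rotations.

Answer: Atcnsncd$iaeen
8

Derivation:
All 14 rotations (rotation i = S[i:]+S[:i]):
  rot[0] = incandescentA$
  rot[1] = ncandescentA$i
  rot[2] = candescentA$in
  rot[3] = andescentA$inc
  rot[4] = ndescentA$inca
  rot[5] = descentA$incan
  rot[6] = escentA$incand
  rot[7] = scentA$incande
  rot[8] = centA$incandes
  rot[9] = entA$incandesc
  rot[10] = ntA$incandesce
  rot[11] = tA$incandescen
  rot[12] = A$incandescent
  rot[13] = $incandescentA
Sorted (with $ < everything):
  sorted[0] = $incandescentA  (last char: 'A')
  sorted[1] = A$incandescent  (last char: 't')
  sorted[2] = andescentA$inc  (last char: 'c')
  sorted[3] = candescentA$in  (last char: 'n')
  sorted[4] = centA$incandes  (last char: 's')
  sorted[5] = descentA$incan  (last char: 'n')
  sorted[6] = entA$incandesc  (last char: 'c')
  sorted[7] = escentA$incand  (last char: 'd')
  sorted[8] = incandescentA$  (last char: '$')
  sorted[9] = ncandescentA$i  (last char: 'i')
  sorted[10] = ndescentA$inca  (last char: 'a')
  sorted[11] = ntA$incandesce  (last char: 'e')
  sorted[12] = scentA$incande  (last char: 'e')
  sorted[13] = tA$incandescen  (last char: 'n')
Last column: Atcnsncd$iaeen
Original string S is at sorted index 8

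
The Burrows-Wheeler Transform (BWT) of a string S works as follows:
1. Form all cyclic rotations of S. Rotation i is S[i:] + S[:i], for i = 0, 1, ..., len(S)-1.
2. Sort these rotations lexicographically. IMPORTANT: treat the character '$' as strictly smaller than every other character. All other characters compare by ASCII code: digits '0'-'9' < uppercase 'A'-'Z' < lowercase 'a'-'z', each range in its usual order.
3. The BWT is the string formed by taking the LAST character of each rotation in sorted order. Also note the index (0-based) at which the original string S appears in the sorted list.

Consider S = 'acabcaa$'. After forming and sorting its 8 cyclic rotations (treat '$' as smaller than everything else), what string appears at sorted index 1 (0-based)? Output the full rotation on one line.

Answer: a$acabca

Derivation:
All 8 rotations (rotation i = S[i:]+S[:i]):
  rot[0] = acabcaa$
  rot[1] = cabcaa$a
  rot[2] = abcaa$ac
  rot[3] = bcaa$aca
  rot[4] = caa$acab
  rot[5] = aa$acabc
  rot[6] = a$acabca
  rot[7] = $acabcaa
Sorted (with $ < everything):
  sorted[0] = $acabcaa
  sorted[1] = a$acabca
  sorted[2] = aa$acabc
  sorted[3] = abcaa$ac
  sorted[4] = acabcaa$
  sorted[5] = bcaa$aca
  sorted[6] = caa$acab
  sorted[7] = cabcaa$a
sorted[1] = a$acabca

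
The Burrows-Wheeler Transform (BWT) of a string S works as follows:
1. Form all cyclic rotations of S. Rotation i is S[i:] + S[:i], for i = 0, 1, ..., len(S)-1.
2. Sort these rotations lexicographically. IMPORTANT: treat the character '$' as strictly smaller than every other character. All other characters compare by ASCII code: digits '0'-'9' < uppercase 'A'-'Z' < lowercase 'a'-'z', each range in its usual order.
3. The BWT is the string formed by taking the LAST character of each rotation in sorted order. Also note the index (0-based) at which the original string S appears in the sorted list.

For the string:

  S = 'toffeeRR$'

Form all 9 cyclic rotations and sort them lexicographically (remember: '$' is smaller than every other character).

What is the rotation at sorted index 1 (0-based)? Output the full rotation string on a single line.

All 9 rotations (rotation i = S[i:]+S[:i]):
  rot[0] = toffeeRR$
  rot[1] = offeeRR$t
  rot[2] = ffeeRR$to
  rot[3] = feeRR$tof
  rot[4] = eeRR$toff
  rot[5] = eRR$toffe
  rot[6] = RR$toffee
  rot[7] = R$toffeeR
  rot[8] = $toffeeRR
Sorted (with $ < everything):
  sorted[0] = $toffeeRR
  sorted[1] = R$toffeeR
  sorted[2] = RR$toffee
  sorted[3] = eRR$toffe
  sorted[4] = eeRR$toff
  sorted[5] = feeRR$tof
  sorted[6] = ffeeRR$to
  sorted[7] = offeeRR$t
  sorted[8] = toffeeRR$
sorted[1] = R$toffeeR

Answer: R$toffeeR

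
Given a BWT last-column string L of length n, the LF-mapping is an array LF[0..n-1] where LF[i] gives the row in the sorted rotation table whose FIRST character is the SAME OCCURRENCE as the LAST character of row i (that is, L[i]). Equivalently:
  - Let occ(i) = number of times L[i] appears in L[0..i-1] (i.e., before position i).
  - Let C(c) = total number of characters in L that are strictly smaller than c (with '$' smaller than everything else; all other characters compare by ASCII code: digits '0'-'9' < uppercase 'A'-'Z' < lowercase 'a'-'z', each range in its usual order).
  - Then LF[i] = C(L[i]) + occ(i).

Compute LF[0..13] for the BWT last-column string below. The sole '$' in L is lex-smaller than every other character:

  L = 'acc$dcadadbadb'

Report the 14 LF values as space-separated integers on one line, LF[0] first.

Char counts: '$':1, 'a':4, 'b':2, 'c':3, 'd':4
C (first-col start): C('$')=0, C('a')=1, C('b')=5, C('c')=7, C('d')=10
L[0]='a': occ=0, LF[0]=C('a')+0=1+0=1
L[1]='c': occ=0, LF[1]=C('c')+0=7+0=7
L[2]='c': occ=1, LF[2]=C('c')+1=7+1=8
L[3]='$': occ=0, LF[3]=C('$')+0=0+0=0
L[4]='d': occ=0, LF[4]=C('d')+0=10+0=10
L[5]='c': occ=2, LF[5]=C('c')+2=7+2=9
L[6]='a': occ=1, LF[6]=C('a')+1=1+1=2
L[7]='d': occ=1, LF[7]=C('d')+1=10+1=11
L[8]='a': occ=2, LF[8]=C('a')+2=1+2=3
L[9]='d': occ=2, LF[9]=C('d')+2=10+2=12
L[10]='b': occ=0, LF[10]=C('b')+0=5+0=5
L[11]='a': occ=3, LF[11]=C('a')+3=1+3=4
L[12]='d': occ=3, LF[12]=C('d')+3=10+3=13
L[13]='b': occ=1, LF[13]=C('b')+1=5+1=6

Answer: 1 7 8 0 10 9 2 11 3 12 5 4 13 6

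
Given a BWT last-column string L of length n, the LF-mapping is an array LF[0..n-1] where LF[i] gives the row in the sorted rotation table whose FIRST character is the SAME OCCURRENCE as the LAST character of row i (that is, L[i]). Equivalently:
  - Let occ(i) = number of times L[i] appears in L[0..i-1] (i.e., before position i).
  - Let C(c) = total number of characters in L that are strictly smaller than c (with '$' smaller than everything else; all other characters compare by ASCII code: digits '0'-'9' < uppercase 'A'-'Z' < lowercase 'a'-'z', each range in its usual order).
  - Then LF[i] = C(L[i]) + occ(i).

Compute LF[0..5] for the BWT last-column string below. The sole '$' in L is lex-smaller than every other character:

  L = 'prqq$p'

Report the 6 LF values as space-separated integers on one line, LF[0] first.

Answer: 1 5 3 4 0 2

Derivation:
Char counts: '$':1, 'p':2, 'q':2, 'r':1
C (first-col start): C('$')=0, C('p')=1, C('q')=3, C('r')=5
L[0]='p': occ=0, LF[0]=C('p')+0=1+0=1
L[1]='r': occ=0, LF[1]=C('r')+0=5+0=5
L[2]='q': occ=0, LF[2]=C('q')+0=3+0=3
L[3]='q': occ=1, LF[3]=C('q')+1=3+1=4
L[4]='$': occ=0, LF[4]=C('$')+0=0+0=0
L[5]='p': occ=1, LF[5]=C('p')+1=1+1=2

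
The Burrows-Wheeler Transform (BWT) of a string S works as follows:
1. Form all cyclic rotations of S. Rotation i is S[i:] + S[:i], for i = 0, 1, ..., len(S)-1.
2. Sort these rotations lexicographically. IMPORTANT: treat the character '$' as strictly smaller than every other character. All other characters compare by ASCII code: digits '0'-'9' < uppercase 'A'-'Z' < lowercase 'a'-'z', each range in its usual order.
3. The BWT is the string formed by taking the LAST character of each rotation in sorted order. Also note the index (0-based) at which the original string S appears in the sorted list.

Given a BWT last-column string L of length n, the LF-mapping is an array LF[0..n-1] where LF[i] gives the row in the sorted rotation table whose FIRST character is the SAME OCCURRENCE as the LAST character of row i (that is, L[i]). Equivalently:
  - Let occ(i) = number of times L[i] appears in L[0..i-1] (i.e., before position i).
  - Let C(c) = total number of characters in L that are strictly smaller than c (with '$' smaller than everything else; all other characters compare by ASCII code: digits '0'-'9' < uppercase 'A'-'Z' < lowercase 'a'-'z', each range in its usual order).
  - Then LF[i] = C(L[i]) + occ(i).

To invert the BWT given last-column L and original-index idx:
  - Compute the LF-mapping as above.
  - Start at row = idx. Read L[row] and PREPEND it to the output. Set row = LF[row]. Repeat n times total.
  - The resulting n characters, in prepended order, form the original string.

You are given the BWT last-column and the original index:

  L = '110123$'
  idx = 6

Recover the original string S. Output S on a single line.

LF mapping: 2 3 1 4 5 6 0
Walk LF starting at row 6, prepending L[row]:
  step 1: row=6, L[6]='$', prepend. Next row=LF[6]=0
  step 2: row=0, L[0]='1', prepend. Next row=LF[0]=2
  step 3: row=2, L[2]='0', prepend. Next row=LF[2]=1
  step 4: row=1, L[1]='1', prepend. Next row=LF[1]=3
  step 5: row=3, L[3]='1', prepend. Next row=LF[3]=4
  step 6: row=4, L[4]='2', prepend. Next row=LF[4]=5
  step 7: row=5, L[5]='3', prepend. Next row=LF[5]=6
Reversed output: 321101$

Answer: 321101$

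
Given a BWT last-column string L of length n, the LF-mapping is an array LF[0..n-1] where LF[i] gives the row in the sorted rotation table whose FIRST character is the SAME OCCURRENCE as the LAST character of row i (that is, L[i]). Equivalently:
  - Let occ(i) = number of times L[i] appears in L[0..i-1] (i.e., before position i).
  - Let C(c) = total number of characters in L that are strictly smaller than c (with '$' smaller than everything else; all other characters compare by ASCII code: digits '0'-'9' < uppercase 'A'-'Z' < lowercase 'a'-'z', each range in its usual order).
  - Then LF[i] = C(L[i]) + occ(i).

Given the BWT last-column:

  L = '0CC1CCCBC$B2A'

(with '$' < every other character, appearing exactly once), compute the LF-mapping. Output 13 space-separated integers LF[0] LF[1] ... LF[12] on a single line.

Char counts: '$':1, '0':1, '1':1, '2':1, 'A':1, 'B':2, 'C':6
C (first-col start): C('$')=0, C('0')=1, C('1')=2, C('2')=3, C('A')=4, C('B')=5, C('C')=7
L[0]='0': occ=0, LF[0]=C('0')+0=1+0=1
L[1]='C': occ=0, LF[1]=C('C')+0=7+0=7
L[2]='C': occ=1, LF[2]=C('C')+1=7+1=8
L[3]='1': occ=0, LF[3]=C('1')+0=2+0=2
L[4]='C': occ=2, LF[4]=C('C')+2=7+2=9
L[5]='C': occ=3, LF[5]=C('C')+3=7+3=10
L[6]='C': occ=4, LF[6]=C('C')+4=7+4=11
L[7]='B': occ=0, LF[7]=C('B')+0=5+0=5
L[8]='C': occ=5, LF[8]=C('C')+5=7+5=12
L[9]='$': occ=0, LF[9]=C('$')+0=0+0=0
L[10]='B': occ=1, LF[10]=C('B')+1=5+1=6
L[11]='2': occ=0, LF[11]=C('2')+0=3+0=3
L[12]='A': occ=0, LF[12]=C('A')+0=4+0=4

Answer: 1 7 8 2 9 10 11 5 12 0 6 3 4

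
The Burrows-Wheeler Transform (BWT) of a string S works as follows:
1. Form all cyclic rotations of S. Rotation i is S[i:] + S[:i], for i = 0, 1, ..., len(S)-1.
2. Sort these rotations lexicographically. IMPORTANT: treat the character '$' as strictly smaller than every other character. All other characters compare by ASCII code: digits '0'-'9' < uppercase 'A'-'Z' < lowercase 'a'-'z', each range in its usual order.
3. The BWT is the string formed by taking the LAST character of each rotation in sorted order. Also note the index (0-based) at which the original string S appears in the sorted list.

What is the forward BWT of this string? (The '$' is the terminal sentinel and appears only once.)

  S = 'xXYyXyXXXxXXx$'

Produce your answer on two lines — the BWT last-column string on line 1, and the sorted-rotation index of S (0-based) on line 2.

Answer: xyxXxXXyXXX$XY
11

Derivation:
All 14 rotations (rotation i = S[i:]+S[:i]):
  rot[0] = xXYyXyXXXxXXx$
  rot[1] = XYyXyXXXxXXx$x
  rot[2] = YyXyXXXxXXx$xX
  rot[3] = yXyXXXxXXx$xXY
  rot[4] = XyXXXxXXx$xXYy
  rot[5] = yXXXxXXx$xXYyX
  rot[6] = XXXxXXx$xXYyXy
  rot[7] = XXxXXx$xXYyXyX
  rot[8] = XxXXx$xXYyXyXX
  rot[9] = xXXx$xXYyXyXXX
  rot[10] = XXx$xXYyXyXXXx
  rot[11] = Xx$xXYyXyXXXxX
  rot[12] = x$xXYyXyXXXxXX
  rot[13] = $xXYyXyXXXxXXx
Sorted (with $ < everything):
  sorted[0] = $xXYyXyXXXxXXx  (last char: 'x')
  sorted[1] = XXXxXXx$xXYyXy  (last char: 'y')
  sorted[2] = XXx$xXYyXyXXXx  (last char: 'x')
  sorted[3] = XXxXXx$xXYyXyX  (last char: 'X')
  sorted[4] = XYyXyXXXxXXx$x  (last char: 'x')
  sorted[5] = Xx$xXYyXyXXXxX  (last char: 'X')
  sorted[6] = XxXXx$xXYyXyXX  (last char: 'X')
  sorted[7] = XyXXXxXXx$xXYy  (last char: 'y')
  sorted[8] = YyXyXXXxXXx$xX  (last char: 'X')
  sorted[9] = x$xXYyXyXXXxXX  (last char: 'X')
  sorted[10] = xXXx$xXYyXyXXX  (last char: 'X')
  sorted[11] = xXYyXyXXXxXXx$  (last char: '$')
  sorted[12] = yXXXxXXx$xXYyX  (last char: 'X')
  sorted[13] = yXyXXXxXXx$xXY  (last char: 'Y')
Last column: xyxXxXXyXXX$XY
Original string S is at sorted index 11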